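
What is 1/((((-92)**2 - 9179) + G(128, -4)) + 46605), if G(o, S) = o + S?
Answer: 1/46014 ≈ 2.1733e-5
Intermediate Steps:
G(o, S) = S + o
1/((((-92)**2 - 9179) + G(128, -4)) + 46605) = 1/((((-92)**2 - 9179) + (-4 + 128)) + 46605) = 1/(((8464 - 9179) + 124) + 46605) = 1/((-715 + 124) + 46605) = 1/(-591 + 46605) = 1/46014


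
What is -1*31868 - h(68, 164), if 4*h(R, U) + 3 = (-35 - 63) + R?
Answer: -127439/4 ≈ -31860.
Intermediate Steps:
h(R, U) = -101/4 + R/4 (h(R, U) = -¾ + ((-35 - 63) + R)/4 = -¾ + (-98 + R)/4 = -¾ + (-49/2 + R/4) = -101/4 + R/4)
-1*31868 - h(68, 164) = -1*31868 - (-101/4 + (¼)*68) = -31868 - (-101/4 + 17) = -31868 - 1*(-33/4) = -31868 + 33/4 = -127439/4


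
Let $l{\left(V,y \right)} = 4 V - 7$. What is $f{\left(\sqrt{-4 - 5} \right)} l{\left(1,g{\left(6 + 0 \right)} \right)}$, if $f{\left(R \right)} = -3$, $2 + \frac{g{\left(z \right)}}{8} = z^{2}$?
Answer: $9$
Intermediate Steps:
$g{\left(z \right)} = -16 + 8 z^{2}$
$l{\left(V,y \right)} = -7 + 4 V$
$f{\left(\sqrt{-4 - 5} \right)} l{\left(1,g{\left(6 + 0 \right)} \right)} = - 3 \left(-7 + 4 \cdot 1\right) = - 3 \left(-7 + 4\right) = \left(-3\right) \left(-3\right) = 9$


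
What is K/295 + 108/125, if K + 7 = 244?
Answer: 12297/7375 ≈ 1.6674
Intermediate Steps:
K = 237 (K = -7 + 244 = 237)
K/295 + 108/125 = 237/295 + 108/125 = 12297/7375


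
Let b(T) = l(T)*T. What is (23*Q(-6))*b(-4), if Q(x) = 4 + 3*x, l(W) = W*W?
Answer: 20608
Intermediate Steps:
l(W) = W**2
b(T) = T**3 (b(T) = T**2*T = T**3)
(23*Q(-6))*b(-4) = (23*(4 + 3*(-6)))*(-4)**3 = (23*(4 - 18))*(-64) = (23*(-14))*(-64) = -322*(-64) = 20608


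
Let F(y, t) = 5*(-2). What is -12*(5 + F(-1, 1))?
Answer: 60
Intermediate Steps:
F(y, t) = -10
-12*(5 + F(-1, 1)) = -12*(5 - 10) = -12*(-5) = 60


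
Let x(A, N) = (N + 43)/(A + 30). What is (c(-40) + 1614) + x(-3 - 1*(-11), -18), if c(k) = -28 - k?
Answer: 61813/38 ≈ 1626.7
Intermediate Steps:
x(A, N) = (43 + N)/(30 + A)
(c(-40) + 1614) + x(-3 - 1*(-11), -18) = ((-28 - 1*(-40)) + 1614) + (43 - 18)/(30 + (-3 - 1*(-11))) = ((-28 + 40) + 1614) + 25/(30 + (-3 + 11)) = (12 + 1614) + 25/(30 + 8) = 1626 + 25/38 = 61813/38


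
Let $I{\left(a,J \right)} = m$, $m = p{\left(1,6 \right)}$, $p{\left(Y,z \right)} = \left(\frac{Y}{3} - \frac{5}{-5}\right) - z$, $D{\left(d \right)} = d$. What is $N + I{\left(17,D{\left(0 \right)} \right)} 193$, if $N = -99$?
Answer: $- \frac{2999}{3} \approx -999.67$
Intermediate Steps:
$p{\left(Y,z \right)} = 1 - z + \frac{Y}{3}$ ($p{\left(Y,z \right)} = \left(Y \frac{1}{3} - -1\right) - z = \left(\frac{Y}{3} + 1\right) - z = \left(1 + \frac{Y}{3}\right) - z = 1 - z + \frac{Y}{3}$)
$m = - \frac{14}{3}$ ($m = 1 - 6 + \frac{1}{3} \cdot 1 = 1 - 6 + \frac{1}{3} = - \frac{14}{3} \approx -4.6667$)
$I{\left(a,J \right)} = - \frac{14}{3}$
$N + I{\left(17,D{\left(0 \right)} \right)} 193 = -99 - \frac{2702}{3} = - \frac{2999}{3}$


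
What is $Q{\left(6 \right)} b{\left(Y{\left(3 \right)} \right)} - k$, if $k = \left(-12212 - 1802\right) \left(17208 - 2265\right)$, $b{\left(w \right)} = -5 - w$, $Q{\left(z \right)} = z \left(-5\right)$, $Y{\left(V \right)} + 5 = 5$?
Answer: $209411352$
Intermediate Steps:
$Y{\left(V \right)} = 0$ ($Y{\left(V \right)} = -5 + 5 = 0$)
$Q{\left(z \right)} = - 5 z$
$k = -209411202$ ($k = \left(-14014\right) 14943 = -209411202$)
$Q{\left(6 \right)} b{\left(Y{\left(3 \right)} \right)} - k = \left(-5\right) 6 \left(-5 - 0\right) - -209411202 = - 30 \left(-5 + 0\right) + 209411202 = \left(-30\right) \left(-5\right) + 209411202 = 150 + 209411202 = 209411352$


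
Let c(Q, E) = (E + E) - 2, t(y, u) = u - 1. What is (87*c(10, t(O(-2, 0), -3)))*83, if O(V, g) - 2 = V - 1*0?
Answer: -72210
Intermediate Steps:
O(V, g) = 2 + V (O(V, g) = 2 + (V - 1*0) = 2 + (V + 0) = 2 + V)
t(y, u) = -1 + u
c(Q, E) = -2 + 2*E (c(Q, E) = 2*E - 2 = -2 + 2*E)
(87*c(10, t(O(-2, 0), -3)))*83 = (87*(-2 + 2*(-1 - 3)))*83 = (87*(-2 + 2*(-4)))*83 = (87*(-2 - 8))*83 = (87*(-10))*83 = -870*83 = -72210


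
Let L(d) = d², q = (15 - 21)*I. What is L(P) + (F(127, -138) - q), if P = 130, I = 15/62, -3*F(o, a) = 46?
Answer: 1570409/93 ≈ 16886.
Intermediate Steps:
F(o, a) = -46/3 (F(o, a) = -⅓*46 = -46/3)
I = 15/62 (I = 15*(1/62) = 15/62 ≈ 0.24194)
q = -45/31 (q = (15 - 21)*(15/62) = -6*15/62 = -45/31 ≈ -1.4516)
L(P) + (F(127, -138) - q) = 130² + (-46/3 - 1*(-45/31)) = 16900 + (-46/3 + 45/31) = 16900 - 1291/93 = 1570409/93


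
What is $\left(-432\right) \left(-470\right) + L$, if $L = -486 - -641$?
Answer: $203195$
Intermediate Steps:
$L = 155$ ($L = -486 + 641 = 155$)
$\left(-432\right) \left(-470\right) + L = \left(-432\right) \left(-470\right) + 155 = 203040 + 155 = 203195$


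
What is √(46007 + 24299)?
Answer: √70306 ≈ 265.15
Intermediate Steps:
√(46007 + 24299) = √70306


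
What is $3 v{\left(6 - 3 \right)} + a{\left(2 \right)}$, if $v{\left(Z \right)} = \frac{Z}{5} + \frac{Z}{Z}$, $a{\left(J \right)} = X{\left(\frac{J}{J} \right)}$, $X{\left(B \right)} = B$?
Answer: $\frac{29}{5} \approx 5.8$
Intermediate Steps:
$a{\left(J \right)} = 1$ ($a{\left(J \right)} = \frac{J}{J} = 1$)
$v{\left(Z \right)} = 1 + \frac{Z}{5}$ ($v{\left(Z \right)} = Z \frac{1}{5} + 1 = \frac{Z}{5} + 1 = 1 + \frac{Z}{5}$)
$3 v{\left(6 - 3 \right)} + a{\left(2 \right)} = 3 \left(1 + \frac{6 - 3}{5}\right) + 1 = 3 \left(1 + \frac{1}{5} \cdot 3\right) + 1 = 3 \left(1 + \frac{3}{5}\right) + 1 = 3 \cdot \frac{8}{5} + 1 = \frac{24}{5} + 1 = \frac{29}{5}$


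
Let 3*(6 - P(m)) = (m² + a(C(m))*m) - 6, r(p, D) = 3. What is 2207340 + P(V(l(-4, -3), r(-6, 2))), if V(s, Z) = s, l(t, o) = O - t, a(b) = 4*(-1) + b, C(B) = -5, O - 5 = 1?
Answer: 6622034/3 ≈ 2.2073e+6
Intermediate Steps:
O = 6 (O = 5 + 1 = 6)
a(b) = -4 + b
l(t, o) = 6 - t
P(m) = 8 + 3*m - m²/3 (P(m) = 6 - ((m² + (-4 - 5)*m) - 6)/3 = 6 - ((m² - 9*m) - 6)/3 = 6 - (-6 + m² - 9*m)/3 = 6 + (2 + 3*m - m²/3) = 8 + 3*m - m²/3)
2207340 + P(V(l(-4, -3), r(-6, 2))) = 2207340 + (8 + 3*(6 - 1*(-4)) - (6 - 1*(-4))²/3) = 2207340 + (8 + 3*(6 + 4) - (6 + 4)²/3) = 2207340 + (8 + 3*10 - ⅓*10²) = 2207340 + (8 + 30 - ⅓*100) = 2207340 + (8 + 30 - 100/3) = 2207340 + 14/3 = 6622034/3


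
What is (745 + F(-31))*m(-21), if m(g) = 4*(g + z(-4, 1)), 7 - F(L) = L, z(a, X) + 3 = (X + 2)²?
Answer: -46980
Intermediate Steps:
z(a, X) = -3 + (2 + X)² (z(a, X) = -3 + (X + 2)² = -3 + (2 + X)²)
F(L) = 7 - L
m(g) = 24 + 4*g (m(g) = 4*(g + (-3 + (2 + 1)²)) = 4*(g + (-3 + 3²)) = 4*(g + (-3 + 9)) = 4*(g + 6) = 4*(6 + g) = 24 + 4*g)
(745 + F(-31))*m(-21) = (745 + (7 - 1*(-31)))*(24 + 4*(-21)) = (745 + (7 + 31))*(24 - 84) = (745 + 38)*(-60) = 783*(-60) = -46980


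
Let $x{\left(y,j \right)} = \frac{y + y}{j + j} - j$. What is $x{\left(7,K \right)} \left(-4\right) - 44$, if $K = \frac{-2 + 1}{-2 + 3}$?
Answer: $-20$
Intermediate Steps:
$K = -1$ ($K = - 1^{-1} = \left(-1\right) 1 = -1$)
$x{\left(y,j \right)} = - j + \frac{y}{j}$ ($x{\left(y,j \right)} = \frac{2 y}{2 j} - j = 2 y \frac{1}{2 j} - j = \frac{y}{j} - j = - j + \frac{y}{j}$)
$x{\left(7,K \right)} \left(-4\right) - 44 = \left(\left(-1\right) \left(-1\right) + \frac{7}{-1}\right) \left(-4\right) - 44 = \left(1 + 7 \left(-1\right)\right) \left(-4\right) - 44 = \left(1 - 7\right) \left(-4\right) - 44 = \left(-6\right) \left(-4\right) - 44 = 24 - 44 = -20$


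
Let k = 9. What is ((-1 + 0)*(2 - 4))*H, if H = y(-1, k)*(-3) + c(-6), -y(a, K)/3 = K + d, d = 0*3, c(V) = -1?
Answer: 160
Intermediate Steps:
d = 0
y(a, K) = -3*K (y(a, K) = -3*(K + 0) = -3*K)
H = 80 (H = -3*9*(-3) - 1 = -27*(-3) - 1 = 81 - 1 = 80)
((-1 + 0)*(2 - 4))*H = ((-1 + 0)*(2 - 4))*80 = -1*(-2)*80 = 2*80 = 160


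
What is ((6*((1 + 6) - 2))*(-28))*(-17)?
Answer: 14280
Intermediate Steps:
((6*((1 + 6) - 2))*(-28))*(-17) = ((6*(7 - 2))*(-28))*(-17) = ((6*5)*(-28))*(-17) = (30*(-28))*(-17) = -840*(-17) = 14280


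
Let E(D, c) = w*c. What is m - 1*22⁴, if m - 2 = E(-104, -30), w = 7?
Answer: -234464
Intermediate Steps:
E(D, c) = 7*c
m = -208 (m = 2 + 7*(-30) = 2 - 210 = -208)
m - 1*22⁴ = -208 - 1*22⁴ = -208 - 1*234256 = -208 - 234256 = -234464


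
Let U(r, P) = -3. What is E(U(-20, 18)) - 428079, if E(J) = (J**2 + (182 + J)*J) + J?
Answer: -428610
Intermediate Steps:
E(J) = J + J**2 + J*(182 + J) (E(J) = (J**2 + J*(182 + J)) + J = J + J**2 + J*(182 + J))
E(U(-20, 18)) - 428079 = -3*(183 + 2*(-3)) - 428079 = -3*(183 - 6) - 428079 = -3*177 - 428079 = -531 - 428079 = -428610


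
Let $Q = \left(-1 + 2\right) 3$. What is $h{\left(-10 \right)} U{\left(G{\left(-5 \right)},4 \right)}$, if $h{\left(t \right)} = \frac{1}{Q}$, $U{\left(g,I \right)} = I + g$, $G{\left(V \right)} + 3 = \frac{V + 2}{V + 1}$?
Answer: $\frac{7}{12} \approx 0.58333$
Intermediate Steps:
$Q = 3$ ($Q = 1 \cdot 3 = 3$)
$G{\left(V \right)} = -3 + \frac{2 + V}{1 + V}$ ($G{\left(V \right)} = -3 + \frac{V + 2}{V + 1} = -3 + \frac{2 + V}{1 + V}$)
$h{\left(t \right)} = \frac{1}{3}$
$h{\left(-10 \right)} U{\left(G{\left(-5 \right)},4 \right)} = \frac{4 + \frac{-1 - -10}{1 - 5}}{3} = \frac{4 + \frac{-1 + 10}{-4}}{3} = \frac{4 - \frac{9}{4}}{3} = \frac{1}{3} \cdot \frac{7}{4} = \frac{7}{12}$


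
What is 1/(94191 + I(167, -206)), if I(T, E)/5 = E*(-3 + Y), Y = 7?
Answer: 1/90071 ≈ 1.1102e-5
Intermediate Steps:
I(T, E) = 20*E (I(T, E) = 5*(E*(-3 + 7)) = 5*(E*4) = 5*(4*E) = 20*E)
1/(94191 + I(167, -206)) = 1/(94191 + 20*(-206)) = 1/(94191 - 4120) = 1/90071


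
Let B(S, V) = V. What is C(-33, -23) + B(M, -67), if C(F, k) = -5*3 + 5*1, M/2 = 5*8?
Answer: -77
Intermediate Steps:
M = 80 (M = 2*(5*8) = 2*40 = 80)
C(F, k) = -10 (C(F, k) = -15 + 5 = -10)
C(-33, -23) + B(M, -67) = -10 - 67 = -77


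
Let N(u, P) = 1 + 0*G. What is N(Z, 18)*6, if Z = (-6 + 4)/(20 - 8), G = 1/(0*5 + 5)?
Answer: 6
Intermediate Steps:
G = 1/5 (G = 1/(0 + 5) = 1/5 ≈ 0.20000)
Z = -1/6 (Z = -2/12 = -2*1/12 = -1/6 ≈ -0.16667)
N(u, P) = 1 (N(u, P) = 1 + 0*(1/5) = 1 + 0 = 1)
N(Z, 18)*6 = 1*6 = 6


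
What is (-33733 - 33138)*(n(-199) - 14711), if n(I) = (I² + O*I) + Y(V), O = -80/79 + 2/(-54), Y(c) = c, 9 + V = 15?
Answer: -3580857056959/2133 ≈ -1.6788e+9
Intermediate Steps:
V = 6 (V = -9 + 15 = 6)
O = -2239/2133 (O = -80*1/79 + 2*(-1/54) = -80/79 - 1/27 = -2239/2133 ≈ -1.0497)
n(I) = 6 + I² - 2239*I/2133 (n(I) = (I² - 2239*I/2133) + 6 = 6 + I² - 2239*I/2133)
(-33733 - 33138)*(n(-199) - 14711) = (-33733 - 33138)*((6 + (-199)² - 2239/2133*(-199)) - 14711) = -66871*((6 + 39601 + 445561/2133) - 14711) = -66871*(84927292/2133 - 14711) = -66871*53548729/2133 = -3580857056959/2133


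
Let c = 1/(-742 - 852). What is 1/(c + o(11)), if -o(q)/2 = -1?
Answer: 1594/3187 ≈ 0.50016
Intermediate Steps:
o(q) = 2 (o(q) = -2*(-1) = 2)
c = -1/1594 (c = 1/(-1594) = -1/1594 ≈ -0.00062735)
1/(c + o(11)) = 1/(-1/1594 + 2) = 1/(3187/1594) = 1594/3187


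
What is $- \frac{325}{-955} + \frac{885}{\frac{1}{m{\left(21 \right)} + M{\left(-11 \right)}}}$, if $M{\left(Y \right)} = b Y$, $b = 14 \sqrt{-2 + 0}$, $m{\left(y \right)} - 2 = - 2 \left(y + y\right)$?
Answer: $- \frac{13860805}{191} - 136290 i \sqrt{2} \approx -72570.0 - 1.9274 \cdot 10^{5} i$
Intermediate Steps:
$m{\left(y \right)} = 2 - 4 y$ ($m{\left(y \right)} = 2 - 2 \left(y + y\right) = 2 - 2 \cdot 2 y = 2 - 4 y$)
$b = 14 i \sqrt{2}$ ($b = 14 \sqrt{-2} = 14 i \sqrt{2} \approx 19.799 i$)
$M{\left(Y \right)} = 14 i Y \sqrt{2}$ ($M{\left(Y \right)} = 14 i \sqrt{2} Y = 14 i Y \sqrt{2}$)
$- \frac{325}{-955} + \frac{885}{\frac{1}{m{\left(21 \right)} + M{\left(-11 \right)}}} = - \frac{325}{-955} + \frac{885}{\frac{1}{\left(2 - 84\right) + 14 i \left(-11\right) \sqrt{2}}} = \left(-325\right) \left(- \frac{1}{955}\right) + \frac{885}{\frac{1}{\left(2 - 84\right) - 154 i \sqrt{2}}} = \frac{65}{191} + \frac{885}{\frac{1}{-82 - 154 i \sqrt{2}}} = \frac{65}{191} + 885 \left(-82 - 154 i \sqrt{2}\right) = \frac{65}{191} - \left(72570 + 136290 i \sqrt{2}\right) = - \frac{13860805}{191} - 136290 i \sqrt{2}$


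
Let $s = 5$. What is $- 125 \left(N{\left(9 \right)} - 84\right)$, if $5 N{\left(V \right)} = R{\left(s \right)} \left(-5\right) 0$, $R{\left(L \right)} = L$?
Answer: $10500$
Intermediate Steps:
$N{\left(V \right)} = 0$ ($N{\left(V \right)} = \frac{5 \left(-5\right) 0}{5} = \frac{\left(-25\right) 0}{5} = \frac{1}{5} \cdot 0 = 0$)
$- 125 \left(N{\left(9 \right)} - 84\right) = - 125 \left(0 - 84\right) = \left(-125\right) \left(-84\right) = 10500$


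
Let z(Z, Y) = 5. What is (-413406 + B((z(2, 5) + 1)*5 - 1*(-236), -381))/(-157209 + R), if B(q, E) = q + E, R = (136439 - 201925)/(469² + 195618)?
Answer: 171850643659/65332824497 ≈ 2.6304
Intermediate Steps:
R = -65486/415579 (R = -65486/(219961 + 195618) = -65486/415579 ≈ -0.15758)
B(q, E) = E + q
(-413406 + B((z(2, 5) + 1)*5 - 1*(-236), -381))/(-157209 + R) = (-413406 + (-381 + ((5 + 1)*5 - 1*(-236))))/(-157209 - 65486/415579) = (-413406 + (-381 + (6*5 + 236)))/(-65332824497/415579) = (-413406 + (-381 + (30 + 236)))*(-415579/65332824497) = (-413406 + (-381 + 266))*(-415579/65332824497) = (-413406 - 115)*(-415579/65332824497) = -413521*(-415579/65332824497) = 171850643659/65332824497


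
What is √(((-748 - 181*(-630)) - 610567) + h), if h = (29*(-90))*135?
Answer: I*√849635 ≈ 921.76*I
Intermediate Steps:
h = -352350 (h = -2610*135 = -352350)
√(((-748 - 181*(-630)) - 610567) + h) = √(((-748 - 181*(-630)) - 610567) - 352350) = √(((-748 + 114030) - 610567) - 352350) = √((113282 - 610567) - 352350) = √(-497285 - 352350) = √(-849635) = I*√849635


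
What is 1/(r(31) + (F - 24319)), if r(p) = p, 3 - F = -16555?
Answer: -1/7730 ≈ -0.00012937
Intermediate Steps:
F = 16558 (F = 3 - 1*(-16555) = 3 + 16555 = 16558)
1/(r(31) + (F - 24319)) = 1/(31 + (16558 - 24319)) = 1/(31 - 7761) = 1/(-7730) = -1/7730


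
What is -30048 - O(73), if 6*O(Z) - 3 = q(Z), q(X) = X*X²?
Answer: -284654/3 ≈ -94885.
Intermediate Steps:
q(X) = X³
O(Z) = ½ + Z³/6
-30048 - O(73) = -30048 - (½ + (⅙)*73³) = -30048 - (½ + (⅙)*389017) = -30048 - (½ + 389017/6) = -30048 - 1*194510/3 = -30048 - 194510/3 = -284654/3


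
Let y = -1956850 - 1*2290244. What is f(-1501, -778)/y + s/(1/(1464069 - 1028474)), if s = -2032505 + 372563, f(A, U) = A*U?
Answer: -1535457065698066919/2123547 ≈ -7.2306e+11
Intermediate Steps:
y = -4247094 (y = -1956850 - 2290244 = -4247094)
s = -1659942
f(-1501, -778)/y + s/(1/(1464069 - 1028474)) = -1501*(-778)/(-4247094) - 1659942/(1/(1464069 - 1028474)) = 1167778*(-1/4247094) - 1659942/(1/435595) = -583889/2123547 - 1659942/1/435595 = -583889/2123547 - 1659942*435595 = -583889/2123547 - 723062435490 = -1535457065698066919/2123547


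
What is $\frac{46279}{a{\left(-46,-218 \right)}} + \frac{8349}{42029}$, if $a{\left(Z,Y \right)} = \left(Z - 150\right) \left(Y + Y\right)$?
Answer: $\frac{2658532235}{3591630224} \approx 0.7402$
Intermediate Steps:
$a{\left(Z,Y \right)} = 2 Y \left(-150 + Z\right)$ ($a{\left(Z,Y \right)} = \left(-150 + Z\right) 2 Y = 2 Y \left(-150 + Z\right)$)
$\frac{46279}{a{\left(-46,-218 \right)}} + \frac{8349}{42029} = \frac{46279}{2 \left(-218\right) \left(-150 - 46\right)} + \frac{8349}{42029} = \frac{46279}{2 \left(-218\right) \left(-196\right)} + 8349 \cdot \frac{1}{42029} = \frac{46279}{85456} + \frac{8349}{42029} = \frac{2658532235}{3591630224}$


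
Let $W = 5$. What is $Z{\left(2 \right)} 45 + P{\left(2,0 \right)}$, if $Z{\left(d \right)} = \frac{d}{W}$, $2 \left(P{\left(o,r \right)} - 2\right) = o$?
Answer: $21$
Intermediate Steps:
$P{\left(o,r \right)} = 2 + \frac{o}{2}$
$Z{\left(d \right)} = \frac{d}{5}$
$Z{\left(2 \right)} 45 + P{\left(2,0 \right)} = \frac{1}{5} \cdot 2 \cdot 45 + \left(2 + \frac{1}{2} \cdot 2\right) = \frac{2}{5} \cdot 45 + \left(2 + 1\right) = 18 + 3 = 21$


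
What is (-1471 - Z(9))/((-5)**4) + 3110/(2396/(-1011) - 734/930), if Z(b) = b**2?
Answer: -305363675318/309411875 ≈ -986.92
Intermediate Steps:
(-1471 - Z(9))/((-5)**4) + 3110/(2396/(-1011) - 734/930) = (-1471 - 1*9**2)/((-5)**4) + 3110/(2396/(-1011) - 734/930) = (-1471 - 1*81)/625 + 3110/(2396*(-1/1011) - 734*1/930) = (-1471 - 81)*(1/625) + 3110/(-2396/1011 - 367/465) = -1552*1/625 + 3110/(-495059/156705) = -1552/625 + 3110*(-156705/495059) = -1552/625 - 487352550/495059 = -305363675318/309411875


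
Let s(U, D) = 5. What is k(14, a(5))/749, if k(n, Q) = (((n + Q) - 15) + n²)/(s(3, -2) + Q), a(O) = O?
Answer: 20/749 ≈ 0.026702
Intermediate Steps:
k(n, Q) = (-15 + Q + n + n²)/(5 + Q) (k(n, Q) = (((n + Q) - 15) + n²)/(5 + Q) = (((Q + n) - 15) + n²)/(5 + Q) = ((-15 + Q + n) + n²)/(5 + Q) = (-15 + Q + n + n²)/(5 + Q))
k(14, a(5))/749 = ((-15 + 5 + 14 + 14²)/(5 + 5))/749 = ((-15 + 5 + 14 + 196)/10)*(1/749) = ((⅒)*200)*(1/749) = 20*(1/749) = 20/749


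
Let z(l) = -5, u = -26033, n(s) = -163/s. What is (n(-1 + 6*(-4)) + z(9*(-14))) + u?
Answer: -650787/25 ≈ -26031.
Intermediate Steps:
(n(-1 + 6*(-4)) + z(9*(-14))) + u = (-163/(-1 + 6*(-4)) - 5) - 26033 = (-163/(-1 - 24) - 5) - 26033 = (-163/(-25) - 5) - 26033 = (-163*(-1/25) - 5) - 26033 = (163/25 - 5) - 26033 = 38/25 - 26033 = -650787/25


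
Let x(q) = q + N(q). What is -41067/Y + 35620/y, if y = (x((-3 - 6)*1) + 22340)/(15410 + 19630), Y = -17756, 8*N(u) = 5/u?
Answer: 122746824072693/2196044324 ≈ 55895.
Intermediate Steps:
N(u) = 5/(8*u) (N(u) = (5/u)/8 = 5/(8*u))
x(q) = q + 5/(8*q)
y = 1607827/2522880 (y = (((-3 - 6)*1 + 5/(8*(((-3 - 6)*1)))) + 22340)/(15410 + 19630) = ((-9*1 + 5/(8*((-9*1)))) + 22340)/35040 = ((-9 + (5/8)/(-9)) + 22340)*(1/35040) = ((-9 + (5/8)*(-⅑)) + 22340)*(1/35040) = ((-9 - 5/72) + 22340)*(1/35040) = (-653/72 + 22340)*(1/35040) = (1607827/72)*(1/35040) = 1607827/2522880 ≈ 0.63730)
-41067/Y + 35620/y = -41067/(-17756) + 35620/(1607827/2522880) = -41067*(-1/17756) + 35620*(2522880/1607827) = 41067/17756 + 6912691200/123679 = 122746824072693/2196044324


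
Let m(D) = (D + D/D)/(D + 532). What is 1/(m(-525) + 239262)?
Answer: 7/1674310 ≈ 4.1808e-6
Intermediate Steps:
m(D) = (1 + D)/(532 + D) (m(D) = (D + 1)/(532 + D) = (1 + D)/(532 + D))
1/(m(-525) + 239262) = 1/((1 - 525)/(532 - 525) + 239262) = 1/(-524/7 + 239262) = 1/(1674310/7) = 7/1674310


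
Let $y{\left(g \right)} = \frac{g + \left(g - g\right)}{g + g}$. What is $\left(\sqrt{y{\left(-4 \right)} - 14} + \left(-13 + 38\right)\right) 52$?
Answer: $1300 + 78 i \sqrt{6} \approx 1300.0 + 191.06 i$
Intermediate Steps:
$y{\left(g \right)} = \frac{1}{2}$ ($y{\left(g \right)} = \frac{g + 0}{2 g} = g \frac{1}{2 g} = \frac{1}{2}$)
$\left(\sqrt{y{\left(-4 \right)} - 14} + \left(-13 + 38\right)\right) 52 = \left(\sqrt{\frac{1}{2} - 14} + \left(-13 + 38\right)\right) 52 = \left(\sqrt{- \frac{27}{2}} + 25\right) 52 = \left(\frac{3 i \sqrt{6}}{2} + 25\right) 52 = \left(25 + \frac{3 i \sqrt{6}}{2}\right) 52 = 1300 + 78 i \sqrt{6}$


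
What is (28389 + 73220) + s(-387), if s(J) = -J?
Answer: 101996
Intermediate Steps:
(28389 + 73220) + s(-387) = (28389 + 73220) - 1*(-387) = 101609 + 387 = 101996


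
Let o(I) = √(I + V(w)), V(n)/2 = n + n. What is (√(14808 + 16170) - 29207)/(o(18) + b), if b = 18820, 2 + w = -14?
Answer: -(29207 - 3*√3442)/(18820 + I*√46) ≈ -1.5426 + 0.00055591*I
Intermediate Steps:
w = -16 (w = -2 - 14 = -16)
V(n) = 4*n (V(n) = 2*(n + n) = 2*(2*n) = 4*n)
o(I) = √(-64 + I) (o(I) = √(I + 4*(-16)) = √(I - 64) = √(-64 + I))
(√(14808 + 16170) - 29207)/(o(18) + b) = (√(14808 + 16170) - 29207)/(√(-64 + 18) + 18820) = (√30978 - 29207)/(√(-46) + 18820) = (3*√3442 - 29207)/(I*√46 + 18820) = (-29207 + 3*√3442)/(18820 + I*√46)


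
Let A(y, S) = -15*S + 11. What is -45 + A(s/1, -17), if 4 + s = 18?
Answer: 221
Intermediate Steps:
s = 14 (s = -4 + 18 = 14)
A(y, S) = 11 - 15*S
-45 + A(s/1, -17) = -45 + (11 - 15*(-17)) = -45 + (11 + 255) = -45 + 266 = 221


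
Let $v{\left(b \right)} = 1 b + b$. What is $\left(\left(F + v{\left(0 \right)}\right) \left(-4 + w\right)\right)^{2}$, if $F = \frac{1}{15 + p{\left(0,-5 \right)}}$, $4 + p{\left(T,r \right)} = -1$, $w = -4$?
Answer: $\frac{16}{25} \approx 0.64$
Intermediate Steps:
$p{\left(T,r \right)} = -5$ ($p{\left(T,r \right)} = -4 - 1 = -5$)
$v{\left(b \right)} = 2 b$ ($v{\left(b \right)} = b + b = 2 b$)
$F = \frac{1}{10}$ ($F = \frac{1}{15 - 5} = \frac{1}{10} \approx 0.1$)
$\left(\left(F + v{\left(0 \right)}\right) \left(-4 + w\right)\right)^{2} = \left(\left(\frac{1}{10} + 2 \cdot 0\right) \left(-4 - 4\right)\right)^{2} = \left(\left(\frac{1}{10} + 0\right) \left(-8\right)\right)^{2} = \left(\frac{1}{10} \left(-8\right)\right)^{2} = \left(- \frac{4}{5}\right)^{2} = \frac{16}{25}$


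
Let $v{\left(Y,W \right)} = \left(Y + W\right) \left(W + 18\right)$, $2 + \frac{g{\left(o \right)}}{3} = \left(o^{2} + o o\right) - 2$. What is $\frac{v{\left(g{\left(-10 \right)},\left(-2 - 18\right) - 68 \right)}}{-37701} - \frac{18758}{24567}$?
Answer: $\frac{50883214}{308733489} \approx 0.16481$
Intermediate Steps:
$g{\left(o \right)} = -12 + 6 o^{2}$ ($g{\left(o \right)} = -6 + 3 \left(\left(o^{2} + o o\right) - 2\right) = -6 + 3 \left(\left(o^{2} + o^{2}\right) - 2\right) = -6 + 3 \left(2 o^{2} - 2\right) = -6 + 3 \left(-2 + 2 o^{2}\right) = -6 + \left(-6 + 6 o^{2}\right) = -12 + 6 o^{2}$)
$v{\left(Y,W \right)} = \left(18 + W\right) \left(W + Y\right)$ ($v{\left(Y,W \right)} = \left(W + Y\right) \left(18 + W\right) = \left(18 + W\right) \left(W + Y\right)$)
$\frac{v{\left(g{\left(-10 \right)},\left(-2 - 18\right) - 68 \right)}}{-37701} - \frac{18758}{24567} = \frac{\left(\left(-2 - 18\right) - 68\right)^{2} + 18 \left(\left(-2 - 18\right) - 68\right) + 18 \left(-12 + 6 \left(-10\right)^{2}\right) + \left(\left(-2 - 18\right) - 68\right) \left(-12 + 6 \left(-10\right)^{2}\right)}{-37701} - \frac{18758}{24567} = \left(\left(-20 - 68\right)^{2} + 18 \left(-20 - 68\right) + 18 \left(-12 + 6 \cdot 100\right) + \left(-20 - 68\right) \left(-12 + 6 \cdot 100\right)\right) \left(- \frac{1}{37701}\right) - \frac{18758}{24567} = \left(\left(-88\right)^{2} + 18 \left(-88\right) + 18 \left(-12 + 600\right) - 88 \left(-12 + 600\right)\right) \left(- \frac{1}{37701}\right) - \frac{18758}{24567} = \left(7744 - 1584 + 18 \cdot 588 - 51744\right) \left(- \frac{1}{37701}\right) - \frac{18758}{24567} = \left(7744 - 1584 + 10584 - 51744\right) \left(- \frac{1}{37701}\right) - \frac{18758}{24567} = \left(-35000\right) \left(- \frac{1}{37701}\right) - \frac{18758}{24567} = \frac{35000}{37701} - \frac{18758}{24567} = \frac{50883214}{308733489}$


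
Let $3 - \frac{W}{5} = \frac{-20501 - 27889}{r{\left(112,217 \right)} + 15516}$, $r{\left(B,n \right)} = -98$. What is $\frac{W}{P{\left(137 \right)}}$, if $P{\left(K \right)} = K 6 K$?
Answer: $\frac{39435}{144690221} \approx 0.00027255$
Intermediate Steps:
$P{\left(K \right)} = 6 K^{2}$ ($P{\left(K \right)} = 6 K K = 6 K^{2}$)
$W = \frac{236610}{7709}$ ($W = 15 - 5 \frac{-20501 - 27889}{-98 + 15516} = 15 - 5 \left(- \frac{48390}{15418}\right) = 15 - 5 \left(\left(-48390\right) \frac{1}{15418}\right) = 15 - - \frac{120975}{7709} = 15 + \frac{120975}{7709} = \frac{236610}{7709} \approx 30.693$)
$\frac{W}{P{\left(137 \right)}} = \frac{236610}{7709 \cdot 6 \cdot 137^{2}} = \frac{236610}{7709 \cdot 6 \cdot 18769} = \frac{236610}{7709 \cdot 112614} = \frac{236610}{7709} \cdot \frac{1}{112614} = \frac{39435}{144690221}$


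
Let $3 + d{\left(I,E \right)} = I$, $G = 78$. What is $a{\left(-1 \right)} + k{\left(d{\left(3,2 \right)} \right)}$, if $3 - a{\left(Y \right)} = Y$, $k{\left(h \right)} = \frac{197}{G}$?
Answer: $\frac{509}{78} \approx 6.5256$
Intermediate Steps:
$d{\left(I,E \right)} = -3 + I$
$k{\left(h \right)} = \frac{197}{78}$
$a{\left(Y \right)} = 3 - Y$
$a{\left(-1 \right)} + k{\left(d{\left(3,2 \right)} \right)} = \left(3 - -1\right) + \frac{197}{78} = \left(3 + 1\right) + \frac{197}{78} = 4 + \frac{197}{78} = \frac{509}{78}$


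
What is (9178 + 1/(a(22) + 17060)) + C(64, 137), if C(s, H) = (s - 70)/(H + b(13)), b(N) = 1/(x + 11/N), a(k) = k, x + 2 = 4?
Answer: 132790839625/14468454 ≈ 9178.0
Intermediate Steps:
x = 2 (x = -2 + 4 = 2)
b(N) = 1/(2 + 11/N)
C(s, H) = (-70 + s)/(13/37 + H) (C(s, H) = (s - 70)/(H + 13/(11 + 2*13)) = (-70 + s)/(H + 13/(11 + 26)) = (-70 + s)/(H + 13/37) = (-70 + s)/(13/37 + H))
(9178 + 1/(a(22) + 17060)) + C(64, 137) = (9178 + 1/(22 + 17060)) + 37*(-70 + 64)/(13 + 37*137) = (9178 + 1/17082) + 37*(-6)/(13 + 5069) = (9178 + 1/17082) + 37*(-6)/5082 = 156778597/17082 + 37*(1/5082)*(-6) = 156778597/17082 - 37/847 = 132790839625/14468454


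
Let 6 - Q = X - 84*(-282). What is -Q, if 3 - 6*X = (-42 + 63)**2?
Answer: 23609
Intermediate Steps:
X = -73 (X = 1/2 - (-42 + 63)**2/6 = 1/2 - 1/6*21**2 = 1/2 - 1/6*441 = 1/2 - 147/2 = -73)
Q = -23609 (Q = 6 - (-73 - 84*(-282)) = 6 - (-73 - 1*(-23688)) = 6 - (-73 + 23688) = 6 - 1*23615 = 6 - 23615 = -23609)
-Q = -1*(-23609) = 23609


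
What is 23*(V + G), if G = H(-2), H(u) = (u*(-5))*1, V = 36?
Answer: 1058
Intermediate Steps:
H(u) = -5*u (H(u) = -5*u*1 = -5*u)
G = 10 (G = -5*(-2) = 10)
23*(V + G) = 23*(36 + 10) = 23*46 = 1058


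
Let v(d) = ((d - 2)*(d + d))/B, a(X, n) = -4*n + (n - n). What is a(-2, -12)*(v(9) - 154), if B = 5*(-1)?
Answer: -43008/5 ≈ -8601.6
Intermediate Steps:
B = -5
a(X, n) = -4*n (a(X, n) = -4*n + 0 = -4*n)
v(d) = -2*d*(-2 + d)/5 (v(d) = ((d - 2)*(d + d))/(-5) = ((-2 + d)*(2*d))*(-1/5) = (2*d*(-2 + d))*(-1/5) = -2*d*(-2 + d)/5)
a(-2, -12)*(v(9) - 154) = (-4*(-12))*((2/5)*9*(2 - 1*9) - 154) = 48*((2/5)*9*(2 - 9) - 154) = 48*((2/5)*9*(-7) - 154) = 48*(-126/5 - 154) = 48*(-896/5) = -43008/5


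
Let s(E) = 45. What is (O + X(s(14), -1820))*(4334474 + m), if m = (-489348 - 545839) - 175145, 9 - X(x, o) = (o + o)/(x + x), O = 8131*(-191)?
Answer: -43665332953648/9 ≈ -4.8517e+12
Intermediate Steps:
O = -1553021
X(x, o) = 9 - o/x (X(x, o) = 9 - (o + o)/(x + x) = 9 - 2*o/(2*x) = 9 - 2*o*1/(2*x) = 9 - o/x)
m = -1210332 (m = -1035187 - 175145 = -1210332)
(O + X(s(14), -1820))*(4334474 + m) = (-1553021 + (9 - 1*(-1820)/45))*(4334474 - 1210332) = (-1553021 + (9 - 1*(-1820)*1/45))*3124142 = (-1553021 + (9 + 364/9))*3124142 = (-1553021 + 445/9)*3124142 = -13976744/9*3124142 = -43665332953648/9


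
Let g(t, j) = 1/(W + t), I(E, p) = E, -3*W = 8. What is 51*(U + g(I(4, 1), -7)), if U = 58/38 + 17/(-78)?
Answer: 103717/988 ≈ 104.98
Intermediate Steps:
W = -8/3 (W = -1/3*8 = -8/3 ≈ -2.6667)
U = 1939/1482 (U = 58*(1/38) + 17*(-1/78) = 29/19 - 17/78 = 1939/1482 ≈ 1.3084)
g(t, j) = 1/(-8/3 + t)
51*(U + g(I(4, 1), -7)) = 51*(1939/1482 + 3/(-8 + 3*4)) = 51*(1939/1482 + 3/(-8 + 12)) = 51*(1939/1482 + 3/4) = 51*(6101/2964) = 103717/988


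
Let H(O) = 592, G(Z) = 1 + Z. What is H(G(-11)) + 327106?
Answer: 327698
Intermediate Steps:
H(G(-11)) + 327106 = 592 + 327106 = 327698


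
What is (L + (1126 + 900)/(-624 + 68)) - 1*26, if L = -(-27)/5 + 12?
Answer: -17019/1390 ≈ -12.244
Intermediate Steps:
L = 87/5 (L = -(-27)/5 + 12 = -3*(-9/5) + 12 = 27/5 + 12 = 87/5 ≈ 17.400)
(L + (1126 + 900)/(-624 + 68)) - 1*26 = (87/5 + (1126 + 900)/(-624 + 68)) - 1*26 = (87/5 + 2026/(-556)) - 26 = (87/5 + 2026*(-1/556)) - 26 = (87/5 - 1013/278) - 26 = 19121/1390 - 26 = -17019/1390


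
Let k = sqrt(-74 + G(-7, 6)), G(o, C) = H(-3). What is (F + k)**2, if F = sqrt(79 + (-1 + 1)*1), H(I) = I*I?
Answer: 14 + 2*I*sqrt(5135) ≈ 14.0 + 143.32*I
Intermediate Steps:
H(I) = I**2
G(o, C) = 9 (G(o, C) = (-3)**2 = 9)
F = sqrt(79) (F = sqrt(79 + 0*1) = sqrt(79 + 0) = sqrt(79) ≈ 8.8882)
k = I*sqrt(65) (k = sqrt(-74 + 9) = sqrt(-65) = I*sqrt(65) ≈ 8.0623*I)
(F + k)**2 = (sqrt(79) + I*sqrt(65))**2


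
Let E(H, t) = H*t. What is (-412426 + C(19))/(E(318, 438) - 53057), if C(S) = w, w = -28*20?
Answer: -412986/86227 ≈ -4.7895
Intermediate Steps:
w = -560
C(S) = -560
(-412426 + C(19))/(E(318, 438) - 53057) = (-412426 - 560)/(318*438 - 53057) = -412986/(139284 - 53057) = -412986/86227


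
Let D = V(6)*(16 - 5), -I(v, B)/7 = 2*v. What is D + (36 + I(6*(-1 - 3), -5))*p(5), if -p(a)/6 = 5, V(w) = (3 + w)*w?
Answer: -10566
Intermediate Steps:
I(v, B) = -14*v
V(w) = w*(3 + w)
p(a) = -30 (p(a) = -6*5 = -30)
D = 594 (D = (6*(3 + 6))*(16 - 5) = (6*9)*11 = 54*11 = 594)
D + (36 + I(6*(-1 - 3), -5))*p(5) = 594 + (36 - 84*(-1 - 3))*(-30) = 594 + (36 - 84*(-4))*(-30) = 594 + (36 - 14*(-24))*(-30) = 594 + (36 + 336)*(-30) = 594 + 372*(-30) = 594 - 11160 = -10566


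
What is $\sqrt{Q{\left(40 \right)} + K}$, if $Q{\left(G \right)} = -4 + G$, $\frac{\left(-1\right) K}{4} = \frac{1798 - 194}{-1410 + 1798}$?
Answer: $\frac{4 \sqrt{11446}}{97} \approx 4.4118$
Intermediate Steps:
$K = - \frac{1604}{97}$ ($K = - 4 \frac{1798 - 194}{-1410 + 1798} = - 4 \cdot \frac{1604}{388} = - 4 \cdot 1604 \cdot \frac{1}{388} = \left(-4\right) \frac{401}{97} = - \frac{1604}{97} \approx -16.536$)
$\sqrt{Q{\left(40 \right)} + K} = \sqrt{\left(-4 + 40\right) - \frac{1604}{97}} = \sqrt{36 - \frac{1604}{97}} = \sqrt{\frac{1888}{97}} = \frac{4 \sqrt{11446}}{97}$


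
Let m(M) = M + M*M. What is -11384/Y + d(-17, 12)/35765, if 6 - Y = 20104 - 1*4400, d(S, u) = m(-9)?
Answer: 204139508/280719485 ≈ 0.72720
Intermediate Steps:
m(M) = M + M²
d(S, u) = 72 (d(S, u) = -9*(1 - 9) = -9*(-8) = 72)
Y = -15698 (Y = 6 - (20104 - 1*4400) = 6 - (20104 - 4400) = 6 - 1*15704 = 6 - 15704 = -15698)
-11384/Y + d(-17, 12)/35765 = -11384/(-15698) + 72/35765 = -11384*(-1/15698) + 72*(1/35765) = 5692/7849 + 72/35765 = 204139508/280719485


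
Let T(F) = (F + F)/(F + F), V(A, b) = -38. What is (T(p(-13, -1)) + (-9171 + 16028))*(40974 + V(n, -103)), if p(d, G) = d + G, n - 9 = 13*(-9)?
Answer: 280739088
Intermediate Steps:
n = -108 (n = 9 + 13*(-9) = 9 - 117 = -108)
p(d, G) = G + d
T(F) = 1 (T(F) = (2*F)/((2*F)) = (2*F)*(1/(2*F)) = 1)
(T(p(-13, -1)) + (-9171 + 16028))*(40974 + V(n, -103)) = (1 + (-9171 + 16028))*(40974 - 38) = (1 + 6857)*40936 = 6858*40936 = 280739088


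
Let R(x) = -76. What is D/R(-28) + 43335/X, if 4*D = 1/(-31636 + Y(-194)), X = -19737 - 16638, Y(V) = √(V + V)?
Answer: -219747730419251/184454237721200 + I*√97/152127206368 ≈ -1.1913 + 6.4741e-11*I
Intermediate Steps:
Y(V) = √2*√V (Y(V) = √(2*V) = √2*√V)
X = -36375
D = 1/(4*(-31636 + 2*I*√97)) (D = 1/(4*(-31636 + √2*√(-194))) = 1/(4*(-31636 + √2*(I*√194))) = 1/(4*(-31636 + 2*I*√97)) ≈ -7.9024e-6 - 4.9203e-9*I)
D/R(-28) + 43335/X = (-7909/1000836884 - I*√97/2001673768)/(-76) + 43335/(-36375) = (-7909/1000836884 - I*√97/2001673768)*(-1/76) + 43335*(-1/36375) = (7909/76063603184 + I*√97/152127206368) - 2889/2425 = -219747730419251/184454237721200 + I*√97/152127206368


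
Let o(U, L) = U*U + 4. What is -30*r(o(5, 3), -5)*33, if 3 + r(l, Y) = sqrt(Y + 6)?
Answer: 1980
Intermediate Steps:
o(U, L) = 4 + U**2 (o(U, L) = U**2 + 4 = 4 + U**2)
r(l, Y) = -3 + sqrt(6 + Y) (r(l, Y) = -3 + sqrt(Y + 6) = -3 + sqrt(6 + Y))
-30*r(o(5, 3), -5)*33 = -30*(-3 + sqrt(6 - 5))*33 = -30*(-3 + sqrt(1))*33 = -30*(-3 + 1)*33 = -30*(-2)*33 = 60*33 = 1980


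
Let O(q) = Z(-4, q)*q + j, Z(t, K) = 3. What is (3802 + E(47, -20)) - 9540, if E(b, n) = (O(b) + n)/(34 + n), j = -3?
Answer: -40107/7 ≈ -5729.6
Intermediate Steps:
O(q) = -3 + 3*q (O(q) = 3*q - 3 = -3 + 3*q)
E(b, n) = (-3 + n + 3*b)/(34 + n) (E(b, n) = ((-3 + 3*b) + n)/(34 + n) = (-3 + n + 3*b)/(34 + n))
(3802 + E(47, -20)) - 9540 = (3802 + (-3 - 20 + 3*47)/(34 - 20)) - 9540 = (3802 + (-3 - 20 + 141)/14) - 9540 = (3802 + (1/14)*118) - 9540 = (3802 + 59/7) - 9540 = 26673/7 - 9540 = -40107/7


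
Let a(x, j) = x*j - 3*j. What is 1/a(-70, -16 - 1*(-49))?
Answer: -1/2409 ≈ -0.00041511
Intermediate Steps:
a(x, j) = -3*j + j*x (a(x, j) = j*x - 3*j = -3*j + j*x)
1/a(-70, -16 - 1*(-49)) = 1/((-16 - 1*(-49))*(-3 - 70)) = 1/((-16 + 49)*(-73)) = 1/(33*(-73)) = 1/(-2409) = -1/2409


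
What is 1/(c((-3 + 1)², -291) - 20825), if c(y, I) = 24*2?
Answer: -1/20777 ≈ -4.8130e-5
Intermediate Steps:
c(y, I) = 48
1/(c((-3 + 1)², -291) - 20825) = 1/(48 - 20825) = 1/(-20777) = -1/20777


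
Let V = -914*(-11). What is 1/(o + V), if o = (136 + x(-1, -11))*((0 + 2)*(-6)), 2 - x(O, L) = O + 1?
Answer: 1/8398 ≈ 0.00011908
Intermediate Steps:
x(O, L) = 1 - O (x(O, L) = 2 - (O + 1) = 2 - (1 + O) = 2 + (-1 - O) = 1 - O)
V = 10054
o = -1656 (o = (136 + (1 - 1*(-1)))*((0 + 2)*(-6)) = (136 + (1 + 1))*(2*(-6)) = (136 + 2)*(-12) = 138*(-12) = -1656)
1/(o + V) = 1/(-1656 + 10054) = 1/8398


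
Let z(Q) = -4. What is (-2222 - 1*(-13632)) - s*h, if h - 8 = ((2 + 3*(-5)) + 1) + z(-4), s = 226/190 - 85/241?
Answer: 261385214/22895 ≈ 11417.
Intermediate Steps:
s = 19158/22895 (s = 226*(1/190) - 85*1/241 = 113/95 - 85/241 = 19158/22895 ≈ 0.83678)
h = -8 (h = 8 + (((2 + 3*(-5)) + 1) - 4) = 8 + (((2 - 15) + 1) - 4) = 8 + ((-13 + 1) - 4) = 8 + (-12 - 4) = 8 - 16 = -8)
(-2222 - 1*(-13632)) - s*h = (-2222 - 1*(-13632)) - 19158*(-8)/22895 = (-2222 + 13632) - 1*(-153264/22895) = 11410 + 153264/22895 = 261385214/22895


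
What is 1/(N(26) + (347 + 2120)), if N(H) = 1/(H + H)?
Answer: 52/128285 ≈ 0.00040535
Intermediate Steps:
N(H) = 1/(2*H)
1/(N(26) + (347 + 2120)) = 1/((½)/26 + (347 + 2120)) = 1/((½)*(1/26) + 2467) = 1/(1/52 + 2467) = 1/(128285/52) = 52/128285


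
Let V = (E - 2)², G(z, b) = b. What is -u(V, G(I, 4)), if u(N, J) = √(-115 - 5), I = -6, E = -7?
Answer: -2*I*√30 ≈ -10.954*I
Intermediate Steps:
V = 81 (V = (-7 - 2)² = (-9)² = 81)
u(N, J) = 2*I*√30 (u(N, J) = √(-120) = 2*I*√30)
-u(V, G(I, 4)) = -2*I*√30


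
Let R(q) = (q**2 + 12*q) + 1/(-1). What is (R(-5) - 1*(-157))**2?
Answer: 14641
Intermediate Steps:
R(q) = -1 + q**2 + 12*q (R(q) = (q**2 + 12*q) - 1 = -1 + q**2 + 12*q)
(R(-5) - 1*(-157))**2 = ((-1 + (-5)**2 + 12*(-5)) - 1*(-157))**2 = ((-1 + 25 - 60) + 157)**2 = (-36 + 157)**2 = 121**2 = 14641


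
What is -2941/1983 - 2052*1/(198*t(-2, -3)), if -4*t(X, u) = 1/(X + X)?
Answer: -3649343/21813 ≈ -167.30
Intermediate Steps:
t(X, u) = -1/(8*X) (t(X, u) = -1/(4*(X + X)) = -1/(2*X)/4 = -1/(8*X))
-2941/1983 - 2052*1/(198*t(-2, -3)) = -2941/1983 - 2052/((-⅛/(-2)*18)*11) = -2941*1/1983 - 2052/((-⅛*(-½)*18)*11) = -2941/1983 - 2052/(((1/16)*18)*11) = -2941/1983 - 2052/((9/8)*11) = -2941/1983 - 2052/99/8 = -2941/1983 - 2052*8/99 = -2941/1983 - 1824/11 = -3649343/21813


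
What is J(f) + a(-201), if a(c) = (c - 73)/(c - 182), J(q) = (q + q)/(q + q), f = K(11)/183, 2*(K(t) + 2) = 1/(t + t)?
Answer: 657/383 ≈ 1.7154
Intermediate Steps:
K(t) = -2 + 1/(4*t) (K(t) = -2 + 1/(2*(t + t)) = -2 + 1/(2*((2*t))) = -2 + (1/(2*t))/2 = -2 + 1/(4*t))
f = -29/2684 (f = (-2 + (¼)/11)/183 = (-2 + (¼)*(1/11))*(1/183) = (-2 + 1/44)*(1/183) = -87/44*1/183 = -29/2684 ≈ -0.010805)
J(q) = 1 (J(q) = (2*q)/((2*q)) = (2*q)*(1/(2*q)) = 1)
a(c) = (-73 + c)/(-182 + c)
J(f) + a(-201) = 1 + (-73 - 201)/(-182 - 201) = 1 - 274/(-383) = 1 - 1/383*(-274) = 1 + 274/383 = 657/383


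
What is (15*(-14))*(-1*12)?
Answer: 2520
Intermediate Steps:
(15*(-14))*(-1*12) = -210*(-12) = 2520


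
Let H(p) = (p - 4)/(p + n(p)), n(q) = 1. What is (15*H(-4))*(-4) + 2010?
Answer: 1850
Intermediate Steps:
H(p) = (-4 + p)/(1 + p) (H(p) = (p - 4)/(p + 1) = (-4 + p)/(1 + p))
(15*H(-4))*(-4) + 2010 = (15*((-4 - 4)/(1 - 4)))*(-4) + 2010 = (15*(-8/(-3)))*(-4) + 2010 = (15*(-⅓*(-8)))*(-4) + 2010 = (15*(8/3))*(-4) + 2010 = 40*(-4) + 2010 = -160 + 2010 = 1850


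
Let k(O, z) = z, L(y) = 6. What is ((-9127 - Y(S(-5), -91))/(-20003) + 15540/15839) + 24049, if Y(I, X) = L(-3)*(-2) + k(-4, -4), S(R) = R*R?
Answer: 7619840112082/316827517 ≈ 24050.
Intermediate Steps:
S(R) = R**2
Y(I, X) = -16 (Y(I, X) = 6*(-2) - 4 = -12 - 4 = -16)
((-9127 - Y(S(-5), -91))/(-20003) + 15540/15839) + 24049 = ((-9127 - 1*(-16))/(-20003) + 15540/15839) + 24049 = ((-9127 + 16)*(-1/20003) + 15540*(1/15839)) + 24049 = (-9111*(-1/20003) + 15540/15839) + 24049 = (9111/20003 + 15540/15839) + 24049 = 455155749/316827517 + 24049 = 7619840112082/316827517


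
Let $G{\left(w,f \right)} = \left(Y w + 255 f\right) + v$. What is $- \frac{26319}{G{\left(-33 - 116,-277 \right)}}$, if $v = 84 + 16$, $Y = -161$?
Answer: $\frac{26319}{46546} \approx 0.56544$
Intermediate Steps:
$v = 100$
$G{\left(w,f \right)} = 100 - 161 w + 255 f$ ($G{\left(w,f \right)} = \left(- 161 w + 255 f\right) + 100 = 100 - 161 w + 255 f$)
$- \frac{26319}{G{\left(-33 - 116,-277 \right)}} = - \frac{26319}{100 - 161 \left(-33 - 116\right) + 255 \left(-277\right)} = - \frac{26319}{100 - -23989 - 70635} = - \frac{26319}{100 + 23989 - 70635} = - \frac{26319}{-46546} = - \frac{26319 \left(-1\right)}{46546} = \left(-1\right) \left(- \frac{26319}{46546}\right) = \frac{26319}{46546}$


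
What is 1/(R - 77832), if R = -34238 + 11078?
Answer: -1/100992 ≈ -9.9018e-6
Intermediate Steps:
R = -23160
1/(R - 77832) = 1/(-23160 - 77832) = 1/(-100992) = -1/100992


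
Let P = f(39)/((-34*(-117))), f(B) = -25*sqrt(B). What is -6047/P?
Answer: 616794*sqrt(39)/25 ≈ 1.5408e+5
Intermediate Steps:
P = -25*sqrt(39)/3978 (P = (-25*sqrt(39))/((-34*(-117))) = -25*sqrt(39)/3978 ≈ -0.039247)
-6047/P = -6047*(-102*sqrt(39)/25) = -(-616794)*sqrt(39)/25 = 616794*sqrt(39)/25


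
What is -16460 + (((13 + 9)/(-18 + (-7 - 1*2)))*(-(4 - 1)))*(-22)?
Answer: -148624/9 ≈ -16514.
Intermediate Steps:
-16460 + (((13 + 9)/(-18 + (-7 - 1*2)))*(-(4 - 1)))*(-22) = -16460 + ((22/(-18 + (-7 - 2)))*(-1*3))*(-22) = -16460 + ((22/(-18 - 9))*(-3))*(-22) = -16460 + ((22/(-27))*(-3))*(-22) = -16460 + ((22*(-1/27))*(-3))*(-22) = -16460 - 22/27*(-3)*(-22) = -16460 + (22/9)*(-22) = -16460 - 484/9 = -148624/9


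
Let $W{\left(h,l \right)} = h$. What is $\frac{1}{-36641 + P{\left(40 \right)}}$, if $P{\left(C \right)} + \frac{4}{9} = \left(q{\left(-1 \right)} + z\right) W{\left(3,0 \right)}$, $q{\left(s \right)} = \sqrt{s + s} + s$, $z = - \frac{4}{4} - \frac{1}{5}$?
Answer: $- \frac{37106145}{1359867669347} - \frac{6075 i \sqrt{2}}{2719735338694} \approx -2.7287 \cdot 10^{-5} - 3.1589 \cdot 10^{-9} i$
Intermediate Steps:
$z = - \frac{6}{5}$ ($z = \left(-4\right) \frac{1}{4} - \frac{1}{5} = -1 - \frac{1}{5} = - \frac{6}{5} \approx -1.2$)
$q{\left(s \right)} = s + \sqrt{2} \sqrt{s}$ ($q{\left(s \right)} = \sqrt{2 s} + s = \sqrt{2} \sqrt{s} + s = s + \sqrt{2} \sqrt{s}$)
$P{\left(C \right)} = - \frac{317}{45} + 3 i \sqrt{2}$ ($P{\left(C \right)} = - \frac{4}{9} + \left(\left(-1 + \sqrt{2} \sqrt{-1}\right) - \frac{6}{5}\right) 3 = - \frac{4}{9} + \left(\left(-1 + \sqrt{2} i\right) - \frac{6}{5}\right) 3 = - \frac{4}{9} + \left(\left(-1 + i \sqrt{2}\right) - \frac{6}{5}\right) 3 = - \frac{4}{9} + \left(- \frac{11}{5} + i \sqrt{2}\right) 3 = - \frac{4}{9} - \left(\frac{33}{5} - 3 i \sqrt{2}\right) = - \frac{317}{45} + 3 i \sqrt{2}$)
$\frac{1}{-36641 + P{\left(40 \right)}} = \frac{1}{-36641 - \left(\frac{317}{45} - 3 i \sqrt{2}\right)} = \frac{1}{- \frac{1649162}{45} + 3 i \sqrt{2}}$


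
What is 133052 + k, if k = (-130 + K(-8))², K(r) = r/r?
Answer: 149693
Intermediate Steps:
K(r) = 1
k = 16641 (k = (-130 + 1)² = (-129)² = 16641)
133052 + k = 133052 + 16641 = 149693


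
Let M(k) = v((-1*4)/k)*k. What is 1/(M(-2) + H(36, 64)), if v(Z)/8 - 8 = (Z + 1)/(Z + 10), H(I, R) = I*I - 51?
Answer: 1/1113 ≈ 0.00089847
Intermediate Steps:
H(I, R) = -51 + I² (H(I, R) = I² - 51 = -51 + I²)
v(Z) = 64 + 8*(1 + Z)/(10 + Z) (v(Z) = 64 + 8*((Z + 1)/(Z + 10)) = 64 + 8*((1 + Z)/(10 + Z)) = 64 + 8*(1 + Z)/(10 + Z))
M(k) = 72*k*(9 - 4/k)/(10 - 4/k) (M(k) = (72*(9 + (-1*4)/k)/(10 + (-1*4)/k))*k = (72*(9 - 4/k)/(10 - 4/k))*k = 72*k*(9 - 4/k)/(10 - 4/k))
1/(M(-2) + H(36, 64)) = 1/(36*(-2)*(-4 + 9*(-2))/(-2 + 5*(-2)) + (-51 + 36²)) = 1/(36*(-2)*(-4 - 18)/(-2 - 10) + (-51 + 1296)) = 1/(36*(-2)*(-22)/(-12) + 1245) = 1/(36*(-2)*(-1/12)*(-22) + 1245) = 1/(-132 + 1245) = 1/1113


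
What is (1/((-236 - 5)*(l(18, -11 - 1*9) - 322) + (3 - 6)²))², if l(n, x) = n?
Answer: 1/5368932529 ≈ 1.8626e-10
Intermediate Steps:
(1/((-236 - 5)*(l(18, -11 - 1*9) - 322) + (3 - 6)²))² = (1/((-236 - 5)*(18 - 322) + (3 - 6)²))² = (1/(-241*(-304) + (-3)²))² = (1/(73264 + 9))² = (1/73273)² = 1/5368932529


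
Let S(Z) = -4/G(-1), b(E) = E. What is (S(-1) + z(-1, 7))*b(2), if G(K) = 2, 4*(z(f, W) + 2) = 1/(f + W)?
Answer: -95/12 ≈ -7.9167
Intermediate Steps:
z(f, W) = -2 + 1/(4*(W + f)) (z(f, W) = -2 + 1/(4*(f + W)) = -2 + 1/(4*(W + f)))
S(Z) = -2 (S(Z) = -4/2 = -4*½ = -2)
(S(-1) + z(-1, 7))*b(2) = (-2 + (¼ - 2*7 - 2*(-1))/(7 - 1))*2 = (-2 + (¼ - 14 + 2)/6)*2 = (-2 + (⅙)*(-47/4))*2 = (-2 - 47/24)*2 = -95/24*2 = -95/12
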